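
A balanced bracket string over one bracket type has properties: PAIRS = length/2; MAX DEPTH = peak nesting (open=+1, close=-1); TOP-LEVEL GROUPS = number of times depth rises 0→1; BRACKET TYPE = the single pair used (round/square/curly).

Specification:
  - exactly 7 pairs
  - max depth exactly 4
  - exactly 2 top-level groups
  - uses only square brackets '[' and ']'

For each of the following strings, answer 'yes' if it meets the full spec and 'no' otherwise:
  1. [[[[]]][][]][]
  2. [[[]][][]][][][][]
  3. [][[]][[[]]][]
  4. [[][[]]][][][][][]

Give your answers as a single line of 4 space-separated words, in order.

Answer: yes no no no

Derivation:
String 1 '[[[[]]][][]][]': depth seq [1 2 3 4 3 2 1 2 1 2 1 0 1 0]
  -> pairs=7 depth=4 groups=2 -> yes
String 2 '[[[]][][]][][][][]': depth seq [1 2 3 2 1 2 1 2 1 0 1 0 1 0 1 0 1 0]
  -> pairs=9 depth=3 groups=5 -> no
String 3 '[][[]][[[]]][]': depth seq [1 0 1 2 1 0 1 2 3 2 1 0 1 0]
  -> pairs=7 depth=3 groups=4 -> no
String 4 '[[][[]]][][][][][]': depth seq [1 2 1 2 3 2 1 0 1 0 1 0 1 0 1 0 1 0]
  -> pairs=9 depth=3 groups=6 -> no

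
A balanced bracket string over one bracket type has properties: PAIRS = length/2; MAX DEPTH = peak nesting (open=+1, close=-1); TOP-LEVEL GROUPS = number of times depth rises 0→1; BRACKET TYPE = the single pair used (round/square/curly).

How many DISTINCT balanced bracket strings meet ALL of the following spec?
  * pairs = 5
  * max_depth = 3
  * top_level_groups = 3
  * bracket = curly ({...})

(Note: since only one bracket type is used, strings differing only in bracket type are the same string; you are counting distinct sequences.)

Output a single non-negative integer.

Spec: pairs=5 depth=3 groups=3
Count(depth <= 3) = 9
Count(depth <= 2) = 6
Count(depth == 3) = 9 - 6 = 3

Answer: 3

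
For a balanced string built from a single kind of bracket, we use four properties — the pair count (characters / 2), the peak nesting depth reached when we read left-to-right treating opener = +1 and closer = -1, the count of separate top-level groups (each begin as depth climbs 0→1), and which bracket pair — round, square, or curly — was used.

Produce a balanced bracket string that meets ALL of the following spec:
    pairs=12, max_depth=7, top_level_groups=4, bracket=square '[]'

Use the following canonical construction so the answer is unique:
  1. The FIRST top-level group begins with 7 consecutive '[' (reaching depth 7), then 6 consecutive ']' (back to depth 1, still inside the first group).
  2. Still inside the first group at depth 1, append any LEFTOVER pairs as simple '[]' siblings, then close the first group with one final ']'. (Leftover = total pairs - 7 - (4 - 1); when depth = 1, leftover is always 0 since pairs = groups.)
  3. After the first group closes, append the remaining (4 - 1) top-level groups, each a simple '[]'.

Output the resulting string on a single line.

Answer: [[[[[[[]]]]]][][]][][][]

Derivation:
Spec: pairs=12 depth=7 groups=4
Leftover pairs = 12 - 7 - (4-1) = 2
First group: deep chain of depth 7 + 2 sibling pairs
Remaining 3 groups: simple '[]' each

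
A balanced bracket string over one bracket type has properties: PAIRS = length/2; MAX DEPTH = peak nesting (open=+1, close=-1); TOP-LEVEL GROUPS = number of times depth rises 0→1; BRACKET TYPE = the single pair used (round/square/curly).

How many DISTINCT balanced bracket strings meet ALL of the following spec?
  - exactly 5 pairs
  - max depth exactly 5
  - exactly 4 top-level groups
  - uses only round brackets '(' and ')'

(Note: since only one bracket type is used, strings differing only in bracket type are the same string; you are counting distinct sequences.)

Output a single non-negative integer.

Answer: 0

Derivation:
Spec: pairs=5 depth=5 groups=4
Count(depth <= 5) = 4
Count(depth <= 4) = 4
Count(depth == 5) = 4 - 4 = 0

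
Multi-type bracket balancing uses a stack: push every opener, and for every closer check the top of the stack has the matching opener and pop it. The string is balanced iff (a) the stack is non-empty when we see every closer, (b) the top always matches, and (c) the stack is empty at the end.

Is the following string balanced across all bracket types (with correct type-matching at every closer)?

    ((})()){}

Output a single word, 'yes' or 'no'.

pos 0: push '('; stack = (
pos 1: push '('; stack = ((
pos 2: saw closer '}' but top of stack is '(' (expected ')') → INVALID
Verdict: type mismatch at position 2: '}' closes '(' → no

Answer: no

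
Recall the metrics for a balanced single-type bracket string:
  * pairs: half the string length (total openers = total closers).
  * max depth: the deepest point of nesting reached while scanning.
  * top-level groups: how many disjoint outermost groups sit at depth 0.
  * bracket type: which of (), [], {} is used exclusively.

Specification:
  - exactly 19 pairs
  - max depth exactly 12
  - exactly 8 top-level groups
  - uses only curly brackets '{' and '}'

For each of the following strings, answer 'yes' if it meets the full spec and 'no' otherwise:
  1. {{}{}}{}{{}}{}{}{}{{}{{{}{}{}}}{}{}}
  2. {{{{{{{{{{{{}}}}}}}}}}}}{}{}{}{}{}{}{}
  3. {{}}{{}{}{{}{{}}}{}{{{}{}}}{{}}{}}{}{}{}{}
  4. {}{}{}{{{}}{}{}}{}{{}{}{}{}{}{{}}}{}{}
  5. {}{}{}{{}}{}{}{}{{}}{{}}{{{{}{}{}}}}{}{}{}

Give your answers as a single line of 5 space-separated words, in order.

Answer: no yes no no no

Derivation:
String 1 '{{}{}}{}{{}}{}{}{}{{}{{{}{}{}}}{}{}}': depth seq [1 2 1 2 1 0 1 0 1 2 1 0 1 0 1 0 1 0 1 2 1 2 3 4 3 4 3 4 3 2 1 2 1 2 1 0]
  -> pairs=18 depth=4 groups=7 -> no
String 2 '{{{{{{{{{{{{}}}}}}}}}}}}{}{}{}{}{}{}{}': depth seq [1 2 3 4 5 6 7 8 9 10 11 12 11 10 9 8 7 6 5 4 3 2 1 0 1 0 1 0 1 0 1 0 1 0 1 0 1 0]
  -> pairs=19 depth=12 groups=8 -> yes
String 3 '{{}}{{}{}{{}{{}}}{}{{{}{}}}{{}}{}}{}{}{}{}': depth seq [1 2 1 0 1 2 1 2 1 2 3 2 3 4 3 2 1 2 1 2 3 4 3 4 3 2 1 2 3 2 1 2 1 0 1 0 1 0 1 0 1 0]
  -> pairs=21 depth=4 groups=6 -> no
String 4 '{}{}{}{{{}}{}{}}{}{{}{}{}{}{}{{}}}{}{}': depth seq [1 0 1 0 1 0 1 2 3 2 1 2 1 2 1 0 1 0 1 2 1 2 1 2 1 2 1 2 1 2 3 2 1 0 1 0 1 0]
  -> pairs=19 depth=3 groups=8 -> no
String 5 '{}{}{}{{}}{}{}{}{{}}{{}}{{{{}{}{}}}}{}{}{}': depth seq [1 0 1 0 1 0 1 2 1 0 1 0 1 0 1 0 1 2 1 0 1 2 1 0 1 2 3 4 3 4 3 4 3 2 1 0 1 0 1 0 1 0]
  -> pairs=21 depth=4 groups=13 -> no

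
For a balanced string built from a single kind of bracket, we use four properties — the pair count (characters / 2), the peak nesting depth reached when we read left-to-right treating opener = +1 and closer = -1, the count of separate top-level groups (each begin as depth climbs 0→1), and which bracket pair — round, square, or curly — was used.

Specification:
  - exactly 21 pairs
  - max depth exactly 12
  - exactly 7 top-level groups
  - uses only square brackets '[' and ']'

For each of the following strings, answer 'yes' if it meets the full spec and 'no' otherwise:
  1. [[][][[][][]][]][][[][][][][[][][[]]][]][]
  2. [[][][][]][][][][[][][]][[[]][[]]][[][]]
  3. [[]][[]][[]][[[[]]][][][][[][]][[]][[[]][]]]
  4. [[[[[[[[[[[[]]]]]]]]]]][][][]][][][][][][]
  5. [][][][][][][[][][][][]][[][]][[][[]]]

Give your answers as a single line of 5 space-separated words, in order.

String 1 '[[][][[][][]][]][][[][][][][[][][[]]][]][]': depth seq [1 2 1 2 1 2 3 2 3 2 3 2 1 2 1 0 1 0 1 2 1 2 1 2 1 2 1 2 3 2 3 2 3 4 3 2 1 2 1 0 1 0]
  -> pairs=21 depth=4 groups=4 -> no
String 2 '[[][][][]][][][][[][][]][[[]][[]]][[][]]': depth seq [1 2 1 2 1 2 1 2 1 0 1 0 1 0 1 0 1 2 1 2 1 2 1 0 1 2 3 2 1 2 3 2 1 0 1 2 1 2 1 0]
  -> pairs=20 depth=3 groups=7 -> no
String 3 '[[]][[]][[]][[[[]]][][][][[][]][[]][[[]][]]]': depth seq [1 2 1 0 1 2 1 0 1 2 1 0 1 2 3 4 3 2 1 2 1 2 1 2 1 2 3 2 3 2 1 2 3 2 1 2 3 4 3 2 3 2 1 0]
  -> pairs=22 depth=4 groups=4 -> no
String 4 '[[[[[[[[[[[[]]]]]]]]]]][][][]][][][][][][]': depth seq [1 2 3 4 5 6 7 8 9 10 11 12 11 10 9 8 7 6 5 4 3 2 1 2 1 2 1 2 1 0 1 0 1 0 1 0 1 0 1 0 1 0]
  -> pairs=21 depth=12 groups=7 -> yes
String 5 '[][][][][][][[][][][][]][[][]][[][[]]]': depth seq [1 0 1 0 1 0 1 0 1 0 1 0 1 2 1 2 1 2 1 2 1 2 1 0 1 2 1 2 1 0 1 2 1 2 3 2 1 0]
  -> pairs=19 depth=3 groups=9 -> no

Answer: no no no yes no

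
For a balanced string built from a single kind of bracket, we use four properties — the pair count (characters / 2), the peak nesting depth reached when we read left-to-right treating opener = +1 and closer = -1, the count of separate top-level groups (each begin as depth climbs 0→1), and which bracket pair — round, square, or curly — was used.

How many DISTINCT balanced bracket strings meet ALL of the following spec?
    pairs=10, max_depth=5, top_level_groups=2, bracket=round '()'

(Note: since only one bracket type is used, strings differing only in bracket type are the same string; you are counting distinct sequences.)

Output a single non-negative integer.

Answer: 1461

Derivation:
Spec: pairs=10 depth=5 groups=2
Count(depth <= 5) = 4012
Count(depth <= 4) = 2551
Count(depth == 5) = 4012 - 2551 = 1461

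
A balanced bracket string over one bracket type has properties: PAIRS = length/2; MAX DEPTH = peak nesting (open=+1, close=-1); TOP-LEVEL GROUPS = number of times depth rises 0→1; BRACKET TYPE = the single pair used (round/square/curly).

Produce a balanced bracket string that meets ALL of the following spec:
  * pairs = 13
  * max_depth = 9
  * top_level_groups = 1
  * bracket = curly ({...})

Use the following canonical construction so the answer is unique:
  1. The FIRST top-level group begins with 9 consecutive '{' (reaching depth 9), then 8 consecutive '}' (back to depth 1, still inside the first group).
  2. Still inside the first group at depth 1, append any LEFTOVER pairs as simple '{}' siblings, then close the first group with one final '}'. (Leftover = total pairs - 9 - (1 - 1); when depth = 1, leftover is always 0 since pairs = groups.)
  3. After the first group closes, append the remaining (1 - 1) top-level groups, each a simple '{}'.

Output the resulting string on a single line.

Spec: pairs=13 depth=9 groups=1
Leftover pairs = 13 - 9 - (1-1) = 4
First group: deep chain of depth 9 + 4 sibling pairs
Remaining 0 groups: simple '{}' each

Answer: {{{{{{{{{}}}}}}}}{}{}{}{}}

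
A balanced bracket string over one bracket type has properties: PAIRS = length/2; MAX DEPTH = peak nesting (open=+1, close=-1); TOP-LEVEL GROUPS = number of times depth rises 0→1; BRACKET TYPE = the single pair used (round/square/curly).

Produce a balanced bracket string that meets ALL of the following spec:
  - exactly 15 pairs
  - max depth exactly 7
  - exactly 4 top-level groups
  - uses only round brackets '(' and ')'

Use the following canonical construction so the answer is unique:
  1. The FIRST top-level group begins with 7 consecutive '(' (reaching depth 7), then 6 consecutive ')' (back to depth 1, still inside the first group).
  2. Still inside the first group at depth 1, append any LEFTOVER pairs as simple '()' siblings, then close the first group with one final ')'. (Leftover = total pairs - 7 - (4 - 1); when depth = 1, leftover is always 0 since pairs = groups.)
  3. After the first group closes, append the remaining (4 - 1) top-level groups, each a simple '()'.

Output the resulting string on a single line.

Spec: pairs=15 depth=7 groups=4
Leftover pairs = 15 - 7 - (4-1) = 5
First group: deep chain of depth 7 + 5 sibling pairs
Remaining 3 groups: simple '()' each

Answer: ((((((())))))()()()()())()()()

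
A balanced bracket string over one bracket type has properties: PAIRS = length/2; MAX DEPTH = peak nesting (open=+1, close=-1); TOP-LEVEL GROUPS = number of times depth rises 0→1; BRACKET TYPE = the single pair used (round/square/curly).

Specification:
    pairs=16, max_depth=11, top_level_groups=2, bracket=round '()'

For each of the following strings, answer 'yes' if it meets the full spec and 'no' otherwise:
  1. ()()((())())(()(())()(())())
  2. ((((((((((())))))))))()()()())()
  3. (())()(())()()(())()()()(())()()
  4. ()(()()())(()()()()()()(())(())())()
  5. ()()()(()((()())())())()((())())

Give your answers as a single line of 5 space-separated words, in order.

Answer: no yes no no no

Derivation:
String 1 '()()((())())(()(())()(())())': depth seq [1 0 1 0 1 2 3 2 1 2 1 0 1 2 1 2 3 2 1 2 1 2 3 2 1 2 1 0]
  -> pairs=14 depth=3 groups=4 -> no
String 2 '((((((((((())))))))))()()()())()': depth seq [1 2 3 4 5 6 7 8 9 10 11 10 9 8 7 6 5 4 3 2 1 2 1 2 1 2 1 2 1 0 1 0]
  -> pairs=16 depth=11 groups=2 -> yes
String 3 '(())()(())()()(())()()()(())()()': depth seq [1 2 1 0 1 0 1 2 1 0 1 0 1 0 1 2 1 0 1 0 1 0 1 0 1 2 1 0 1 0 1 0]
  -> pairs=16 depth=2 groups=12 -> no
String 4 '()(()()())(()()()()()()(())(())())()': depth seq [1 0 1 2 1 2 1 2 1 0 1 2 1 2 1 2 1 2 1 2 1 2 1 2 3 2 1 2 3 2 1 2 1 0 1 0]
  -> pairs=18 depth=3 groups=4 -> no
String 5 '()()()(()((()())())())()((())())': depth seq [1 0 1 0 1 0 1 2 1 2 3 4 3 4 3 2 3 2 1 2 1 0 1 0 1 2 3 2 1 2 1 0]
  -> pairs=16 depth=4 groups=6 -> no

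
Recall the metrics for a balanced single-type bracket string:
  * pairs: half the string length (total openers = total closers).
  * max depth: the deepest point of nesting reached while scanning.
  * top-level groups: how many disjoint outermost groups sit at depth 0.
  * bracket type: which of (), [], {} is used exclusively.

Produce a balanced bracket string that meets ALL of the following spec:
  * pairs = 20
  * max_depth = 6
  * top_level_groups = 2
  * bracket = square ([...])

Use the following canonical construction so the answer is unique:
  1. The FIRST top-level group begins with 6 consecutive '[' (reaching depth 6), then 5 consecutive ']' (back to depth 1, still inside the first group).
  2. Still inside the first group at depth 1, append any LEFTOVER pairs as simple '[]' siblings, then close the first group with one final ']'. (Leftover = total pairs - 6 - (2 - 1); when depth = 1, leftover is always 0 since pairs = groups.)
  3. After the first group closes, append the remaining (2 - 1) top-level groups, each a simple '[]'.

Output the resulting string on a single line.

Answer: [[[[[[]]]]][][][][][][][][][][][][][]][]

Derivation:
Spec: pairs=20 depth=6 groups=2
Leftover pairs = 20 - 6 - (2-1) = 13
First group: deep chain of depth 6 + 13 sibling pairs
Remaining 1 groups: simple '[]' each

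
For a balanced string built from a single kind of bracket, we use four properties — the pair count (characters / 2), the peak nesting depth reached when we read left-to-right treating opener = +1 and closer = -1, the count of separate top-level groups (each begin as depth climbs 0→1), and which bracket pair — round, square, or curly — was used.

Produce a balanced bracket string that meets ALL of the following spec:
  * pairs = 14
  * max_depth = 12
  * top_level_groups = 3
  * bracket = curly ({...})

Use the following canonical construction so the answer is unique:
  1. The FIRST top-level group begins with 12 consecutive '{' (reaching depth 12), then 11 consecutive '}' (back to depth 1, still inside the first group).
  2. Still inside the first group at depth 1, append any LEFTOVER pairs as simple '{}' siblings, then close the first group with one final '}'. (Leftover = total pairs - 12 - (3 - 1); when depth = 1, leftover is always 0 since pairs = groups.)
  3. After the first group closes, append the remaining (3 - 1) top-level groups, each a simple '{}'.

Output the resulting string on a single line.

Spec: pairs=14 depth=12 groups=3
Leftover pairs = 14 - 12 - (3-1) = 0
First group: deep chain of depth 12 + 0 sibling pairs
Remaining 2 groups: simple '{}' each

Answer: {{{{{{{{{{{{}}}}}}}}}}}}{}{}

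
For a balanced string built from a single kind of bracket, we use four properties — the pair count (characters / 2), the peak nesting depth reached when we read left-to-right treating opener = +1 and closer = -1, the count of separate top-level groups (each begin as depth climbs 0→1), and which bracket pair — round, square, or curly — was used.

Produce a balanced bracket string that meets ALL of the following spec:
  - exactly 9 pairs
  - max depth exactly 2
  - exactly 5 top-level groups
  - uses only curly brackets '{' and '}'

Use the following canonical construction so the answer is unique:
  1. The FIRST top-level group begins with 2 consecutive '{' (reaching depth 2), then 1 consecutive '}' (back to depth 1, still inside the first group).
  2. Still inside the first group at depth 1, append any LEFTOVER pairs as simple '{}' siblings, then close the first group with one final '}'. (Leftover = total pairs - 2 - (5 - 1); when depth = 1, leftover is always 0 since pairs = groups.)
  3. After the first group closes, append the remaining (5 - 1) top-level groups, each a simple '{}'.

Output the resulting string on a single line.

Answer: {{}{}{}{}}{}{}{}{}

Derivation:
Spec: pairs=9 depth=2 groups=5
Leftover pairs = 9 - 2 - (5-1) = 3
First group: deep chain of depth 2 + 3 sibling pairs
Remaining 4 groups: simple '{}' each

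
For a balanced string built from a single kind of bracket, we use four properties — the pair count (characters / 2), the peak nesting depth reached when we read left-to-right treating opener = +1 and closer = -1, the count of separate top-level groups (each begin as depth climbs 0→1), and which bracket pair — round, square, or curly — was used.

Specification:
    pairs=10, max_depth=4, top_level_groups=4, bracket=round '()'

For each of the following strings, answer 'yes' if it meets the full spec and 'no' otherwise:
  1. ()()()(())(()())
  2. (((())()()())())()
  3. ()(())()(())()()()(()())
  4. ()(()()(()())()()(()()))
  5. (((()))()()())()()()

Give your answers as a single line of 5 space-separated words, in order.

Answer: no no no no yes

Derivation:
String 1 '()()()(())(()())': depth seq [1 0 1 0 1 0 1 2 1 0 1 2 1 2 1 0]
  -> pairs=8 depth=2 groups=5 -> no
String 2 '(((())()()())())()': depth seq [1 2 3 4 3 2 3 2 3 2 3 2 1 2 1 0 1 0]
  -> pairs=9 depth=4 groups=2 -> no
String 3 '()(())()(())()()()(()())': depth seq [1 0 1 2 1 0 1 0 1 2 1 0 1 0 1 0 1 0 1 2 1 2 1 0]
  -> pairs=12 depth=2 groups=8 -> no
String 4 '()(()()(()())()()(()()))': depth seq [1 0 1 2 1 2 1 2 3 2 3 2 1 2 1 2 1 2 3 2 3 2 1 0]
  -> pairs=12 depth=3 groups=2 -> no
String 5 '(((()))()()())()()()': depth seq [1 2 3 4 3 2 1 2 1 2 1 2 1 0 1 0 1 0 1 0]
  -> pairs=10 depth=4 groups=4 -> yes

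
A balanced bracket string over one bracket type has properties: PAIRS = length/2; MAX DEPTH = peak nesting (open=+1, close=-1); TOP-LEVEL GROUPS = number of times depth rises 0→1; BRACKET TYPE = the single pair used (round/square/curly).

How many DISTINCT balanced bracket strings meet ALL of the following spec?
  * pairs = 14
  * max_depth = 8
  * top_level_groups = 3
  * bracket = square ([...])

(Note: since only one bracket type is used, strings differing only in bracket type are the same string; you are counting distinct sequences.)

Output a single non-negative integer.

Answer: 16074

Derivation:
Spec: pairs=14 depth=8 groups=3
Count(depth <= 8) = 530400
Count(depth <= 7) = 514326
Count(depth == 8) = 530400 - 514326 = 16074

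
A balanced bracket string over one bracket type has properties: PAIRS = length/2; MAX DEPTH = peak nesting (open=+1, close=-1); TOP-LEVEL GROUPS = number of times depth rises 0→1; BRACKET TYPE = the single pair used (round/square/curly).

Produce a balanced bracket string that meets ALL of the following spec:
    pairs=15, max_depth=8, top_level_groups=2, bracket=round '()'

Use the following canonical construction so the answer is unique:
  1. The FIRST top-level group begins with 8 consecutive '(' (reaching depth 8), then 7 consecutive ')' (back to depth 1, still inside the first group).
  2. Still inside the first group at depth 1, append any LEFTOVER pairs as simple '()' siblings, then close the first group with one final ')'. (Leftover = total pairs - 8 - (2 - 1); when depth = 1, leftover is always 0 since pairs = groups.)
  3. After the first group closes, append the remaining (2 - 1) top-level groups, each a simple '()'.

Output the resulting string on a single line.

Answer: (((((((()))))))()()()()()())()

Derivation:
Spec: pairs=15 depth=8 groups=2
Leftover pairs = 15 - 8 - (2-1) = 6
First group: deep chain of depth 8 + 6 sibling pairs
Remaining 1 groups: simple '()' each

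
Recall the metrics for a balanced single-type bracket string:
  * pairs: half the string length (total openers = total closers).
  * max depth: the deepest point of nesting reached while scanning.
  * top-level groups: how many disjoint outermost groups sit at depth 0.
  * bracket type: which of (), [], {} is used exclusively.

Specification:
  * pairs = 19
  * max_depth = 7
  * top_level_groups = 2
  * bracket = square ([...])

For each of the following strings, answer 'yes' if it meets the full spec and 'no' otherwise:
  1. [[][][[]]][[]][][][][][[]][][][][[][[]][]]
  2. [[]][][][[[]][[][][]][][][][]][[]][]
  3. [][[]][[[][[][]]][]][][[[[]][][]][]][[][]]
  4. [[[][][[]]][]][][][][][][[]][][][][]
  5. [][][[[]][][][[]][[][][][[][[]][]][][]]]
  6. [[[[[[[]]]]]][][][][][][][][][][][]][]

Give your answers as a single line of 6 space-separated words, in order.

Answer: no no no no no yes

Derivation:
String 1 '[[][][[]]][[]][][][][][[]][][][][[][[]][]]': depth seq [1 2 1 2 1 2 3 2 1 0 1 2 1 0 1 0 1 0 1 0 1 0 1 2 1 0 1 0 1 0 1 0 1 2 1 2 3 2 1 2 1 0]
  -> pairs=21 depth=3 groups=11 -> no
String 2 '[[]][][][[[]][[][][]][][][][]][[]][]': depth seq [1 2 1 0 1 0 1 0 1 2 3 2 1 2 3 2 3 2 3 2 1 2 1 2 1 2 1 2 1 0 1 2 1 0 1 0]
  -> pairs=18 depth=3 groups=6 -> no
String 3 '[][[]][[[][[][]]][]][][[[[]][][]][]][[][]]': depth seq [1 0 1 2 1 0 1 2 3 2 3 4 3 4 3 2 1 2 1 0 1 0 1 2 3 4 3 2 3 2 3 2 1 2 1 0 1 2 1 2 1 0]
  -> pairs=21 depth=4 groups=6 -> no
String 4 '[[[][][[]]][]][][][][][][[]][][][][]': depth seq [1 2 3 2 3 2 3 4 3 2 1 2 1 0 1 0 1 0 1 0 1 0 1 0 1 2 1 0 1 0 1 0 1 0 1 0]
  -> pairs=18 depth=4 groups=11 -> no
String 5 '[][][[[]][][][[]][[][][][[][[]][]][][]]]': depth seq [1 0 1 0 1 2 3 2 1 2 1 2 1 2 3 2 1 2 3 2 3 2 3 2 3 4 3 4 5 4 3 4 3 2 3 2 3 2 1 0]
  -> pairs=20 depth=5 groups=3 -> no
String 6 '[[[[[[[]]]]]][][][][][][][][][][][]][]': depth seq [1 2 3 4 5 6 7 6 5 4 3 2 1 2 1 2 1 2 1 2 1 2 1 2 1 2 1 2 1 2 1 2 1 2 1 0 1 0]
  -> pairs=19 depth=7 groups=2 -> yes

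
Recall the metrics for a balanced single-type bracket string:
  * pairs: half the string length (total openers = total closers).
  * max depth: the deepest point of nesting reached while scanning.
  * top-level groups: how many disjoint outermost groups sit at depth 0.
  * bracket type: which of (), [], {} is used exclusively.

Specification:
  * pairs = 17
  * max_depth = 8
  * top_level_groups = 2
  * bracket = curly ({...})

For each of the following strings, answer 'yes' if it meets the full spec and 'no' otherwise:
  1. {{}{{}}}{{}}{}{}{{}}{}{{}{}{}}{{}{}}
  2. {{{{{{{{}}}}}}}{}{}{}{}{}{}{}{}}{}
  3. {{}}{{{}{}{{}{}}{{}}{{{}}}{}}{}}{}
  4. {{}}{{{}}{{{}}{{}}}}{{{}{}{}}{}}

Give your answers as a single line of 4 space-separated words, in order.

String 1 '{{}{{}}}{{}}{}{}{{}}{}{{}{}{}}{{}{}}': depth seq [1 2 1 2 3 2 1 0 1 2 1 0 1 0 1 0 1 2 1 0 1 0 1 2 1 2 1 2 1 0 1 2 1 2 1 0]
  -> pairs=18 depth=3 groups=8 -> no
String 2 '{{{{{{{{}}}}}}}{}{}{}{}{}{}{}{}}{}': depth seq [1 2 3 4 5 6 7 8 7 6 5 4 3 2 1 2 1 2 1 2 1 2 1 2 1 2 1 2 1 2 1 0 1 0]
  -> pairs=17 depth=8 groups=2 -> yes
String 3 '{{}}{{{}{}{{}{}}{{}}{{{}}}{}}{}}{}': depth seq [1 2 1 0 1 2 3 2 3 2 3 4 3 4 3 2 3 4 3 2 3 4 5 4 3 2 3 2 1 2 1 0 1 0]
  -> pairs=17 depth=5 groups=3 -> no
String 4 '{{}}{{{}}{{{}}{{}}}}{{{}{}{}}{}}': depth seq [1 2 1 0 1 2 3 2 1 2 3 4 3 2 3 4 3 2 1 0 1 2 3 2 3 2 3 2 1 2 1 0]
  -> pairs=16 depth=4 groups=3 -> no

Answer: no yes no no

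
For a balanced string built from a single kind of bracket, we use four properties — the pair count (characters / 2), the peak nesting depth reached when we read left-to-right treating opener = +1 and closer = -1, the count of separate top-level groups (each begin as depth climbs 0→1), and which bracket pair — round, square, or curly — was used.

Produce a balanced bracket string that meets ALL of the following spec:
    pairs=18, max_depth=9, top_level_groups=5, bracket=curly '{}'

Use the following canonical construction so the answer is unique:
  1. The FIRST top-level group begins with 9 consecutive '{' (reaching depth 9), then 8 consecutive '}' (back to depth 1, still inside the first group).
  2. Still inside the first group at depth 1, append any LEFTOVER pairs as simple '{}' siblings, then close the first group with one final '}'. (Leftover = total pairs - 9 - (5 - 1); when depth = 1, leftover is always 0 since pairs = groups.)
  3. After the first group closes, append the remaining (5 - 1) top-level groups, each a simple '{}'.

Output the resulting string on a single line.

Answer: {{{{{{{{{}}}}}}}}{}{}{}{}{}}{}{}{}{}

Derivation:
Spec: pairs=18 depth=9 groups=5
Leftover pairs = 18 - 9 - (5-1) = 5
First group: deep chain of depth 9 + 5 sibling pairs
Remaining 4 groups: simple '{}' each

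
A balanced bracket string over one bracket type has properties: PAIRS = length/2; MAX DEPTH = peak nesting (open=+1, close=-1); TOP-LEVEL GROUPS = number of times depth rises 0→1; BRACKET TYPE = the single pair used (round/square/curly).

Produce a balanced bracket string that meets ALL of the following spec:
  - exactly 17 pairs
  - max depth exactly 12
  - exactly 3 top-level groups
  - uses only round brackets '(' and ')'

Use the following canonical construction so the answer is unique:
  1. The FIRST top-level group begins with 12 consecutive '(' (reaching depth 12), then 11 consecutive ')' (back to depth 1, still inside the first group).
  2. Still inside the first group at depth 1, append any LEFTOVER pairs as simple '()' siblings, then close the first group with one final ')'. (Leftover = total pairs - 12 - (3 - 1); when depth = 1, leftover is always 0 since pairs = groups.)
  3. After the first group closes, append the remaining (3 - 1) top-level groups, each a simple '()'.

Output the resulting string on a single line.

Spec: pairs=17 depth=12 groups=3
Leftover pairs = 17 - 12 - (3-1) = 3
First group: deep chain of depth 12 + 3 sibling pairs
Remaining 2 groups: simple '()' each

Answer: (((((((((((()))))))))))()()())()()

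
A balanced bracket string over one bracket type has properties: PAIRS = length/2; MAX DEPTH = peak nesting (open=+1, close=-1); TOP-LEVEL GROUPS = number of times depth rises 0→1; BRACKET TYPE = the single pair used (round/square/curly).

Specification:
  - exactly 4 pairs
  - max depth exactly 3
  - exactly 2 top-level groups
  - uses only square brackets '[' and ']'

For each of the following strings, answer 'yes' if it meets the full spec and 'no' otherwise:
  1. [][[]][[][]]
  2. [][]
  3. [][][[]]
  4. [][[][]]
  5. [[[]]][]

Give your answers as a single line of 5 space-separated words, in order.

Answer: no no no no yes

Derivation:
String 1 '[][[]][[][]]': depth seq [1 0 1 2 1 0 1 2 1 2 1 0]
  -> pairs=6 depth=2 groups=3 -> no
String 2 '[][]': depth seq [1 0 1 0]
  -> pairs=2 depth=1 groups=2 -> no
String 3 '[][][[]]': depth seq [1 0 1 0 1 2 1 0]
  -> pairs=4 depth=2 groups=3 -> no
String 4 '[][[][]]': depth seq [1 0 1 2 1 2 1 0]
  -> pairs=4 depth=2 groups=2 -> no
String 5 '[[[]]][]': depth seq [1 2 3 2 1 0 1 0]
  -> pairs=4 depth=3 groups=2 -> yes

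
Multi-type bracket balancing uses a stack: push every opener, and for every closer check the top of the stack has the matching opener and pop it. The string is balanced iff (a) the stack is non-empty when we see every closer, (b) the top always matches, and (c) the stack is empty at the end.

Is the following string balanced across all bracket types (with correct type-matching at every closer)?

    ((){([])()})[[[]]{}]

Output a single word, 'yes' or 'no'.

pos 0: push '('; stack = (
pos 1: push '('; stack = ((
pos 2: ')' matches '('; pop; stack = (
pos 3: push '{'; stack = ({
pos 4: push '('; stack = ({(
pos 5: push '['; stack = ({([
pos 6: ']' matches '['; pop; stack = ({(
pos 7: ')' matches '('; pop; stack = ({
pos 8: push '('; stack = ({(
pos 9: ')' matches '('; pop; stack = ({
pos 10: '}' matches '{'; pop; stack = (
pos 11: ')' matches '('; pop; stack = (empty)
pos 12: push '['; stack = [
pos 13: push '['; stack = [[
pos 14: push '['; stack = [[[
pos 15: ']' matches '['; pop; stack = [[
pos 16: ']' matches '['; pop; stack = [
pos 17: push '{'; stack = [{
pos 18: '}' matches '{'; pop; stack = [
pos 19: ']' matches '['; pop; stack = (empty)
end: stack empty → VALID
Verdict: properly nested → yes

Answer: yes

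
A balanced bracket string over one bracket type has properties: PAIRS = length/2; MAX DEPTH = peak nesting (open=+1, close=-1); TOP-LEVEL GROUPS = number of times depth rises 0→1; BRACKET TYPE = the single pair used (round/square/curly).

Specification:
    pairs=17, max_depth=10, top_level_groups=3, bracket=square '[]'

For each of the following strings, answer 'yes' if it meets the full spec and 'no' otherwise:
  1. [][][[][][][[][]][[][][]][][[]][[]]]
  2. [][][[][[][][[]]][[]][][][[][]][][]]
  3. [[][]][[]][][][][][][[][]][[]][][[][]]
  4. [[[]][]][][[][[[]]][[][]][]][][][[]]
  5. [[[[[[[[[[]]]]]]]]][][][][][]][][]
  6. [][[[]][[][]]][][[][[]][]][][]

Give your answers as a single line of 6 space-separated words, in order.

Answer: no no no no yes no

Derivation:
String 1 '[][][[][][][[][]][[][][]][][[]][[]]]': depth seq [1 0 1 0 1 2 1 2 1 2 1 2 3 2 3 2 1 2 3 2 3 2 3 2 1 2 1 2 3 2 1 2 3 2 1 0]
  -> pairs=18 depth=3 groups=3 -> no
String 2 '[][][[][[][][[]]][[]][][][[][]][][]]': depth seq [1 0 1 0 1 2 1 2 3 2 3 2 3 4 3 2 1 2 3 2 1 2 1 2 1 2 3 2 3 2 1 2 1 2 1 0]
  -> pairs=18 depth=4 groups=3 -> no
String 3 '[[][]][[]][][][][][][[][]][[]][][[][]]': depth seq [1 2 1 2 1 0 1 2 1 0 1 0 1 0 1 0 1 0 1 0 1 2 1 2 1 0 1 2 1 0 1 0 1 2 1 2 1 0]
  -> pairs=19 depth=2 groups=11 -> no
String 4 '[[[]][]][][[][[[]]][[][]][]][][][[]]': depth seq [1 2 3 2 1 2 1 0 1 0 1 2 1 2 3 4 3 2 1 2 3 2 3 2 1 2 1 0 1 0 1 0 1 2 1 0]
  -> pairs=18 depth=4 groups=6 -> no
String 5 '[[[[[[[[[[]]]]]]]]][][][][][]][][]': depth seq [1 2 3 4 5 6 7 8 9 10 9 8 7 6 5 4 3 2 1 2 1 2 1 2 1 2 1 2 1 0 1 0 1 0]
  -> pairs=17 depth=10 groups=3 -> yes
String 6 '[][[[]][[][]]][][[][[]][]][][]': depth seq [1 0 1 2 3 2 1 2 3 2 3 2 1 0 1 0 1 2 1 2 3 2 1 2 1 0 1 0 1 0]
  -> pairs=15 depth=3 groups=6 -> no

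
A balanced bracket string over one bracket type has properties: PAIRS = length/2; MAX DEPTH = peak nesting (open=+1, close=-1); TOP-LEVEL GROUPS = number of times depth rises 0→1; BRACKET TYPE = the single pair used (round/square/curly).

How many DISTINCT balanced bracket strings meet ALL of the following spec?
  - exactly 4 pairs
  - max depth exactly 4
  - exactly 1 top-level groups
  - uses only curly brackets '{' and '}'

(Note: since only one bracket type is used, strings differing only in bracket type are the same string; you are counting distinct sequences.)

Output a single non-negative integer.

Answer: 1

Derivation:
Spec: pairs=4 depth=4 groups=1
Count(depth <= 4) = 5
Count(depth <= 3) = 4
Count(depth == 4) = 5 - 4 = 1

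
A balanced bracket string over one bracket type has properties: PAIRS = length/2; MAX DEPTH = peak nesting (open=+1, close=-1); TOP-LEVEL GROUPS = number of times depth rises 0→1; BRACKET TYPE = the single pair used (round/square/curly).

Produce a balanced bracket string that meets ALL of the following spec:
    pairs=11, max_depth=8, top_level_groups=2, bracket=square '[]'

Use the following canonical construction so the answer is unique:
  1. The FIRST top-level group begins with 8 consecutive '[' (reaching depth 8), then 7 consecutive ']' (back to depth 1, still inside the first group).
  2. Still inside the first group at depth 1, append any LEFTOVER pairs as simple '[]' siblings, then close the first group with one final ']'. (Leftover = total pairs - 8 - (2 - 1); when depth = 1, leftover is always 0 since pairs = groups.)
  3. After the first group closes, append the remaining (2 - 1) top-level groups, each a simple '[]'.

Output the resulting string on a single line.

Spec: pairs=11 depth=8 groups=2
Leftover pairs = 11 - 8 - (2-1) = 2
First group: deep chain of depth 8 + 2 sibling pairs
Remaining 1 groups: simple '[]' each

Answer: [[[[[[[[]]]]]]][][]][]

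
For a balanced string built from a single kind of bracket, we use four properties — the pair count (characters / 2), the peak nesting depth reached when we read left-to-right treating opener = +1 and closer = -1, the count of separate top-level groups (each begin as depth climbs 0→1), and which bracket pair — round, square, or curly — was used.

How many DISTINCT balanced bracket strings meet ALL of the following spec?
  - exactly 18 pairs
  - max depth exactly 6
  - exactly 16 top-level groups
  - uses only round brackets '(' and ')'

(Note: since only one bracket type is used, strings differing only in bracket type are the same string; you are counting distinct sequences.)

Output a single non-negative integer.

Answer: 0

Derivation:
Spec: pairs=18 depth=6 groups=16
Count(depth <= 6) = 152
Count(depth <= 5) = 152
Count(depth == 6) = 152 - 152 = 0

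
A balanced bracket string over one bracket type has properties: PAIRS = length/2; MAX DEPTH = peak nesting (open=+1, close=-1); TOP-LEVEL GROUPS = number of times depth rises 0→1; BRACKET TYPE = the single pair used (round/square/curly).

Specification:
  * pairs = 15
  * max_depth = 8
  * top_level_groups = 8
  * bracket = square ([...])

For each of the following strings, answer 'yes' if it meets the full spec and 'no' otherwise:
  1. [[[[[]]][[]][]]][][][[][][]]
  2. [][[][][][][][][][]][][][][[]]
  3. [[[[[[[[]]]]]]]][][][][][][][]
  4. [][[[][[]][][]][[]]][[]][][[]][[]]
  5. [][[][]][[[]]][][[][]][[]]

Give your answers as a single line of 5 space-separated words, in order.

String 1 '[[[[[]]][[]][]]][][][[][][]]': depth seq [1 2 3 4 5 4 3 2 3 4 3 2 3 2 1 0 1 0 1 0 1 2 1 2 1 2 1 0]
  -> pairs=14 depth=5 groups=4 -> no
String 2 '[][[][][][][][][][]][][][][[]]': depth seq [1 0 1 2 1 2 1 2 1 2 1 2 1 2 1 2 1 2 1 0 1 0 1 0 1 0 1 2 1 0]
  -> pairs=15 depth=2 groups=6 -> no
String 3 '[[[[[[[[]]]]]]]][][][][][][][]': depth seq [1 2 3 4 5 6 7 8 7 6 5 4 3 2 1 0 1 0 1 0 1 0 1 0 1 0 1 0 1 0]
  -> pairs=15 depth=8 groups=8 -> yes
String 4 '[][[[][[]][][]][[]]][[]][][[]][[]]': depth seq [1 0 1 2 3 2 3 4 3 2 3 2 3 2 1 2 3 2 1 0 1 2 1 0 1 0 1 2 1 0 1 2 1 0]
  -> pairs=17 depth=4 groups=6 -> no
String 5 '[][[][]][[[]]][][[][]][[]]': depth seq [1 0 1 2 1 2 1 0 1 2 3 2 1 0 1 0 1 2 1 2 1 0 1 2 1 0]
  -> pairs=13 depth=3 groups=6 -> no

Answer: no no yes no no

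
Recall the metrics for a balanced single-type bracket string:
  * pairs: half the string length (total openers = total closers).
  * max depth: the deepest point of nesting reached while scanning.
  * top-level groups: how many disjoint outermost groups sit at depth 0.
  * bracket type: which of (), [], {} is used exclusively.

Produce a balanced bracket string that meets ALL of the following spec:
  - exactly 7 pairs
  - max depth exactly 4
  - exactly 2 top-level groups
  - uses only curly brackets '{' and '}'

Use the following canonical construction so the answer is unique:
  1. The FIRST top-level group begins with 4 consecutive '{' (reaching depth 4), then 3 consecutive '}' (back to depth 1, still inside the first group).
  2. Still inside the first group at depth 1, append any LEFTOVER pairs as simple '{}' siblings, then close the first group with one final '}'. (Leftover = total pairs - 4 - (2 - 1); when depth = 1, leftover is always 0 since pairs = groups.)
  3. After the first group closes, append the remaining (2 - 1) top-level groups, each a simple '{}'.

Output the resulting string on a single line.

Spec: pairs=7 depth=4 groups=2
Leftover pairs = 7 - 4 - (2-1) = 2
First group: deep chain of depth 4 + 2 sibling pairs
Remaining 1 groups: simple '{}' each

Answer: {{{{}}}{}{}}{}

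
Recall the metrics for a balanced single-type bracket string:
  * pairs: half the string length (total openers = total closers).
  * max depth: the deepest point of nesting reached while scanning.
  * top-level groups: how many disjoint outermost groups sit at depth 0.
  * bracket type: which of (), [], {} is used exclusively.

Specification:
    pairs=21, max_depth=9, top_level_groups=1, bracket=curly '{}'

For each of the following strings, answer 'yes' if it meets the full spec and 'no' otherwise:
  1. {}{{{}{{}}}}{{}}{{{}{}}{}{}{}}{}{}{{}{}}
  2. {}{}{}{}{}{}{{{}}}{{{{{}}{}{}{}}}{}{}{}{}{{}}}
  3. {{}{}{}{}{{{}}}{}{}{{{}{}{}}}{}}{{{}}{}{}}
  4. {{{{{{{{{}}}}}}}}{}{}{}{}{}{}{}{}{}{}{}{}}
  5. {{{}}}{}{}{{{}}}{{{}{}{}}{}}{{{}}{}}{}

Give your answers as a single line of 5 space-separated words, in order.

Answer: no no no yes no

Derivation:
String 1 '{}{{{}{{}}}}{{}}{{{}{}}{}{}{}}{}{}{{}{}}': depth seq [1 0 1 2 3 2 3 4 3 2 1 0 1 2 1 0 1 2 3 2 3 2 1 2 1 2 1 2 1 0 1 0 1 0 1 2 1 2 1 0]
  -> pairs=20 depth=4 groups=7 -> no
String 2 '{}{}{}{}{}{}{{{}}}{{{{{}}{}{}{}}}{}{}{}{}{{}}}': depth seq [1 0 1 0 1 0 1 0 1 0 1 0 1 2 3 2 1 0 1 2 3 4 5 4 3 4 3 4 3 4 3 2 1 2 1 2 1 2 1 2 1 2 3 2 1 0]
  -> pairs=23 depth=5 groups=8 -> no
String 3 '{{}{}{}{}{{{}}}{}{}{{{}{}{}}}{}}{{{}}{}{}}': depth seq [1 2 1 2 1 2 1 2 1 2 3 4 3 2 1 2 1 2 1 2 3 4 3 4 3 4 3 2 1 2 1 0 1 2 3 2 1 2 1 2 1 0]
  -> pairs=21 depth=4 groups=2 -> no
String 4 '{{{{{{{{{}}}}}}}}{}{}{}{}{}{}{}{}{}{}{}{}}': depth seq [1 2 3 4 5 6 7 8 9 8 7 6 5 4 3 2 1 2 1 2 1 2 1 2 1 2 1 2 1 2 1 2 1 2 1 2 1 2 1 2 1 0]
  -> pairs=21 depth=9 groups=1 -> yes
String 5 '{{{}}}{}{}{{{}}}{{{}{}{}}{}}{{{}}{}}{}': depth seq [1 2 3 2 1 0 1 0 1 0 1 2 3 2 1 0 1 2 3 2 3 2 3 2 1 2 1 0 1 2 3 2 1 2 1 0 1 0]
  -> pairs=19 depth=3 groups=7 -> no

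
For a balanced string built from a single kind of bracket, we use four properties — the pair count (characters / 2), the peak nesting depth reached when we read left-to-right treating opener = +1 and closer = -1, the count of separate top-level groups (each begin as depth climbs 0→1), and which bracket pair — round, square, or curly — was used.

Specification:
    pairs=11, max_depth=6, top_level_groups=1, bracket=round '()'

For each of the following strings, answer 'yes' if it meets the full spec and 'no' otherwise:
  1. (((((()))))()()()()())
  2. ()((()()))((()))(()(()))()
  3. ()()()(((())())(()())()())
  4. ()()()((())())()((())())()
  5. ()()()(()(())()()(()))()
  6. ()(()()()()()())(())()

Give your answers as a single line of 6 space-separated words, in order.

Answer: yes no no no no no

Derivation:
String 1 '(((((()))))()()()()())': depth seq [1 2 3 4 5 6 5 4 3 2 1 2 1 2 1 2 1 2 1 2 1 0]
  -> pairs=11 depth=6 groups=1 -> yes
String 2 '()((()()))((()))(()(()))()': depth seq [1 0 1 2 3 2 3 2 1 0 1 2 3 2 1 0 1 2 1 2 3 2 1 0 1 0]
  -> pairs=13 depth=3 groups=5 -> no
String 3 '()()()(((())())(()())()())': depth seq [1 0 1 0 1 0 1 2 3 4 3 2 3 2 1 2 3 2 3 2 1 2 1 2 1 0]
  -> pairs=13 depth=4 groups=4 -> no
String 4 '()()()((())())()((())())()': depth seq [1 0 1 0 1 0 1 2 3 2 1 2 1 0 1 0 1 2 3 2 1 2 1 0 1 0]
  -> pairs=13 depth=3 groups=7 -> no
String 5 '()()()(()(())()()(()))()': depth seq [1 0 1 0 1 0 1 2 1 2 3 2 1 2 1 2 1 2 3 2 1 0 1 0]
  -> pairs=12 depth=3 groups=5 -> no
String 6 '()(()()()()()())(())()': depth seq [1 0 1 2 1 2 1 2 1 2 1 2 1 2 1 0 1 2 1 0 1 0]
  -> pairs=11 depth=2 groups=4 -> no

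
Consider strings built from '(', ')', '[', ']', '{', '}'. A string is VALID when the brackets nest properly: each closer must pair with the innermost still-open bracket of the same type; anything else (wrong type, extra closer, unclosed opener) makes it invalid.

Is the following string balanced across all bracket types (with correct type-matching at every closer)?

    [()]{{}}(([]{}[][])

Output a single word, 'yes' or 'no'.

pos 0: push '['; stack = [
pos 1: push '('; stack = [(
pos 2: ')' matches '('; pop; stack = [
pos 3: ']' matches '['; pop; stack = (empty)
pos 4: push '{'; stack = {
pos 5: push '{'; stack = {{
pos 6: '}' matches '{'; pop; stack = {
pos 7: '}' matches '{'; pop; stack = (empty)
pos 8: push '('; stack = (
pos 9: push '('; stack = ((
pos 10: push '['; stack = (([
pos 11: ']' matches '['; pop; stack = ((
pos 12: push '{'; stack = (({
pos 13: '}' matches '{'; pop; stack = ((
pos 14: push '['; stack = (([
pos 15: ']' matches '['; pop; stack = ((
pos 16: push '['; stack = (([
pos 17: ']' matches '['; pop; stack = ((
pos 18: ')' matches '('; pop; stack = (
end: stack still non-empty (() → INVALID
Verdict: unclosed openers at end: ( → no

Answer: no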